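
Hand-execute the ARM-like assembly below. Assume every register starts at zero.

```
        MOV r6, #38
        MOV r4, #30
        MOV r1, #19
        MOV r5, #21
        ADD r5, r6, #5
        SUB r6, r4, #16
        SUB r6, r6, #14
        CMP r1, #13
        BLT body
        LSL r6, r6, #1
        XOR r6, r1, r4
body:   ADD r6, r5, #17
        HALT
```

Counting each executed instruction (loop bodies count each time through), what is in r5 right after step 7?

r6=38
r4=30
r1=19
r5=21
r5=38+5=43
r6=30-16=14
r6=14-14=0
After step 7: r5 = 43.

43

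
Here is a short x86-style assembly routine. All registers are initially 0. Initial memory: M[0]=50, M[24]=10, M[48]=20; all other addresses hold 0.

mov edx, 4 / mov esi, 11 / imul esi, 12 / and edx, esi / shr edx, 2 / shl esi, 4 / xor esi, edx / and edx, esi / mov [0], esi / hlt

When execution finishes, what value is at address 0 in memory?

after mov edx, 4: edx=4
after mov esi, 11: esi=11
after imul esi, 12: esi=11*12=132
after and edx, esi: edx=4&132=4
after shr edx, 2: edx=4>>2=1
after shl esi, 4: esi=132<<4=2112
after xor esi, edx: esi=2112^1=2113
after and edx, esi: edx=1&2113=1
mov [0], esi → M[0]=2113
halt.

2113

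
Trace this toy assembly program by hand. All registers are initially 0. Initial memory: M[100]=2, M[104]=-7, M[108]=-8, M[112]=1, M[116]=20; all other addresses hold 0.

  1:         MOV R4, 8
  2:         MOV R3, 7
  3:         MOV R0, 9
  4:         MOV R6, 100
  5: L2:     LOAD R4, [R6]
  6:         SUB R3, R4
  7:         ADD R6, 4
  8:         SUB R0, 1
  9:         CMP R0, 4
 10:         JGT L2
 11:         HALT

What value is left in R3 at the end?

after MOV R4, 8: R4=8
after MOV R3, 7: R3=7
after MOV R0, 9: R0=9
after MOV R6, 100: R6=100
after LOAD R4, [R6]: R4=M[100]=2
after SUB R3, R4: R3=7-2=5
after ADD R6, 4: R6=100+4=104
after SUB R0, 1: R0=9-1=8
CMP R0, 4  (cmp 8,4)
JGT L2: taken
after LOAD R4, [R6]: R4=M[104]=-7
after SUB R3, R4: R3=5-(-7)=12
after ADD R6, 4: R6=104+4=108
after SUB R0, 1: R0=8-1=7
CMP R0, 4  (cmp 7,4)
JGT L2: taken
after LOAD R4, [R6]: R4=M[108]=-8
after SUB R3, R4: R3=12-(-8)=20
after ADD R6, 4: R6=108+4=112
after SUB R0, 1: R0=7-1=6
CMP R0, 4  (cmp 6,4)
JGT L2: taken
after LOAD R4, [R6]: R4=M[112]=1
after SUB R3, R4: R3=20-1=19
after ADD R6, 4: R6=112+4=116
after SUB R0, 1: R0=6-1=5
CMP R0, 4  (cmp 5,4)
JGT L2: taken
after LOAD R4, [R6]: R4=M[116]=20
after SUB R3, R4: R3=19-20=-1
after ADD R6, 4: R6=116+4=120
after SUB R0, 1: R0=5-1=4
CMP R0, 4  (cmp 4,4)
JGT L2: not taken
halt.

-1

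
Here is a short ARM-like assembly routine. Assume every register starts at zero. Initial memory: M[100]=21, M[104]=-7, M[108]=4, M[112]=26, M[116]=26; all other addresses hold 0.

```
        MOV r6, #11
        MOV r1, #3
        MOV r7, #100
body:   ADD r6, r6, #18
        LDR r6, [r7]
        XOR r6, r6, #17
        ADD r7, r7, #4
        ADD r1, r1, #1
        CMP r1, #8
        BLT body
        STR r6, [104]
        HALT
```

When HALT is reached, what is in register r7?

120

after MOV r6, #11: r6=11
after MOV r1, #3: r1=3
after MOV r7, #100: r7=100
after ADD r6, r6, #18: r6=11+18=29
after LDR r6, [r7]: r6=M[100]=21
after XOR r6, r6, #17: r6=21^17=4
after ADD r7, r7, #4: r7=100+4=104
after ADD r1, r1, #1: r1=3+1=4
CMP r1, #8  (cmp 4,8)
BLT body: taken
after ADD r6, r6, #18: r6=4+18=22
after LDR r6, [r7]: r6=M[104]=-7
after XOR r6, r6, #17: r6=(-7)^17=-24
after ADD r7, r7, #4: r7=104+4=108
after ADD r1, r1, #1: r1=4+1=5
CMP r1, #8  (cmp 5,8)
BLT body: taken
after ADD r6, r6, #18: r6=(-24)+18=-6
after LDR r6, [r7]: r6=M[108]=4
after XOR r6, r6, #17: r6=4^17=21
after ADD r7, r7, #4: r7=108+4=112
after ADD r1, r1, #1: r1=5+1=6
CMP r1, #8  (cmp 6,8)
BLT body: taken
after ADD r6, r6, #18: r6=21+18=39
after LDR r6, [r7]: r6=M[112]=26
after XOR r6, r6, #17: r6=26^17=11
after ADD r7, r7, #4: r7=112+4=116
after ADD r1, r1, #1: r1=6+1=7
CMP r1, #8  (cmp 7,8)
BLT body: taken
after ADD r6, r6, #18: r6=11+18=29
after LDR r6, [r7]: r6=M[116]=26
after XOR r6, r6, #17: r6=26^17=11
after ADD r7, r7, #4: r7=116+4=120
after ADD r1, r1, #1: r1=7+1=8
CMP r1, #8  (cmp 8,8)
BLT body: not taken
STR r6, [104] → M[104]=11
halt.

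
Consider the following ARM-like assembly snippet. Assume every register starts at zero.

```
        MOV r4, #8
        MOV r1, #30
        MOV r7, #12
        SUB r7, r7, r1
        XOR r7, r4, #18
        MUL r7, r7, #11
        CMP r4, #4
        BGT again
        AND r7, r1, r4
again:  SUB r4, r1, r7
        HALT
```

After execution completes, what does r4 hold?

MOV r4, #8 → r4=8
MOV r1, #30 → r1=30
MOV r7, #12 → r7=12
SUB r7, r7, r1 → r7=12-30=-18
XOR r7, r4, #18 → r7=8^18=26
MUL r7, r7, #11 → r7=26*11=286
CMP r4, #4  (cmp 8,4)
BGT again: taken
SUB r4, r1, r7 → r4=30-286=-256
halt.

-256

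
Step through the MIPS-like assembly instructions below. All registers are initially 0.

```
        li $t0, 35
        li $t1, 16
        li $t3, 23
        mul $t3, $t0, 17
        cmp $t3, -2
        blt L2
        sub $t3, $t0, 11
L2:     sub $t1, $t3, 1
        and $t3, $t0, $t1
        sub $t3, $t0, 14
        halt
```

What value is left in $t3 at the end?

21

li $t0, 35 → $t0=35
li $t1, 16 → $t1=16
li $t3, 23 → $t3=23
mul $t3, $t0, 17 → $t3=35*17=595
cmp $t3, -2  (cmp 595,-2)
blt L2: not taken
sub $t3, $t0, 11 → $t3=35-11=24
sub $t1, $t3, 1 → $t1=24-1=23
and $t3, $t0, $t1 → $t3=35&23=3
sub $t3, $t0, 14 → $t3=35-14=21
halt.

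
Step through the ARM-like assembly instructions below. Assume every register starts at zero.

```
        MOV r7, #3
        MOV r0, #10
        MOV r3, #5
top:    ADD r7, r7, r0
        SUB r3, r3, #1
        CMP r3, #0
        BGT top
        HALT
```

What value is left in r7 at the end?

53

r7=3
r0=10
r3=5
r7=3+10=13
r3=5-1=4
CMP r3, #0  (cmp 4,0)
BGT top: taken
r7=13+10=23
r3=4-1=3
CMP r3, #0  (cmp 3,0)
BGT top: taken
r7=23+10=33
r3=3-1=2
CMP r3, #0  (cmp 2,0)
BGT top: taken
r7=33+10=43
r3=2-1=1
CMP r3, #0  (cmp 1,0)
BGT top: taken
r7=43+10=53
r3=1-1=0
CMP r3, #0  (cmp 0,0)
BGT top: not taken
halt.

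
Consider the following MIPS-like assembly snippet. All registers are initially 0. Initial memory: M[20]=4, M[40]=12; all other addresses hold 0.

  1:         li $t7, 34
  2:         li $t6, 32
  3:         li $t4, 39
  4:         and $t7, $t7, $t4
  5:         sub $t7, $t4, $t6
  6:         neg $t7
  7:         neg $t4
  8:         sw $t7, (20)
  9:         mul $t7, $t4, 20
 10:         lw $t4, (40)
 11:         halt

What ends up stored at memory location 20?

-7

after li $t7, 34: $t7=34
after li $t6, 32: $t6=32
after li $t4, 39: $t4=39
after and $t7, $t7, $t4: $t7=34&39=34
after sub $t7, $t4, $t6: $t7=39-32=7
after neg $t7: $t7=-(7)=-7
after neg $t4: $t4=-(39)=-39
sw $t7, (20) → M[20]=-7
after mul $t7, $t4, 20: $t7=(-39)*20=-780
after lw $t4, (40): $t4=M[40]=12
halt.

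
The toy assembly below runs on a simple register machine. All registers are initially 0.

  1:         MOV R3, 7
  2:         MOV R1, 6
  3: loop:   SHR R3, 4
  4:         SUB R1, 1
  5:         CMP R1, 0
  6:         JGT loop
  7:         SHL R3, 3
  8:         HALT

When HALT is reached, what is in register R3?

after MOV R3, 7: R3=7
after MOV R1, 6: R1=6
after SHR R3, 4: R3=7>>4=0
after SUB R1, 1: R1=6-1=5
CMP R1, 0  (cmp 5,0)
JGT loop: taken
after SHR R3, 4: R3=0>>4=0
after SUB R1, 1: R1=5-1=4
CMP R1, 0  (cmp 4,0)
JGT loop: taken
after SHR R3, 4: R3=0>>4=0
after SUB R1, 1: R1=4-1=3
CMP R1, 0  (cmp 3,0)
JGT loop: taken
after SHR R3, 4: R3=0>>4=0
after SUB R1, 1: R1=3-1=2
CMP R1, 0  (cmp 2,0)
JGT loop: taken
after SHR R3, 4: R3=0>>4=0
after SUB R1, 1: R1=2-1=1
CMP R1, 0  (cmp 1,0)
JGT loop: taken
after SHR R3, 4: R3=0>>4=0
after SUB R1, 1: R1=1-1=0
CMP R1, 0  (cmp 0,0)
JGT loop: not taken
after SHL R3, 3: R3=0<<3=0
halt.

0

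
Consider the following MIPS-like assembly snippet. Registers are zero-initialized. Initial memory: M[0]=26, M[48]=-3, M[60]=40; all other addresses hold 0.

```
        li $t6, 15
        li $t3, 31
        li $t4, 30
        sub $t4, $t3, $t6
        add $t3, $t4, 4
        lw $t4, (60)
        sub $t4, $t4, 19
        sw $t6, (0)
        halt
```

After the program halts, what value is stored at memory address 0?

after li $t6, 15: $t6=15
after li $t3, 31: $t3=31
after li $t4, 30: $t4=30
after sub $t4, $t3, $t6: $t4=31-15=16
after add $t3, $t4, 4: $t3=16+4=20
after lw $t4, (60): $t4=M[60]=40
after sub $t4, $t4, 19: $t4=40-19=21
sw $t6, (0) → M[0]=15
halt.

15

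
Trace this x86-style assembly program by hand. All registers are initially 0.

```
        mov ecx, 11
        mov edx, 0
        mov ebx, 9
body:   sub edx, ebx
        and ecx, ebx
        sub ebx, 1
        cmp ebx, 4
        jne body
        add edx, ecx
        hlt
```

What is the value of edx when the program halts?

ecx=11
edx=0
ebx=9
edx=0-9=-9
ecx=11&9=9
ebx=9-1=8
cmp ebx, 4  (cmp 8,4)
jne body: taken
edx=(-9)-8=-17
ecx=9&8=8
ebx=8-1=7
cmp ebx, 4  (cmp 7,4)
jne body: taken
edx=(-17)-7=-24
ecx=8&7=0
ebx=7-1=6
cmp ebx, 4  (cmp 6,4)
jne body: taken
edx=(-24)-6=-30
ecx=0&6=0
ebx=6-1=5
cmp ebx, 4  (cmp 5,4)
jne body: taken
edx=(-30)-5=-35
ecx=0&5=0
ebx=5-1=4
cmp ebx, 4  (cmp 4,4)
jne body: not taken
edx=(-35)+0=-35
halt.

-35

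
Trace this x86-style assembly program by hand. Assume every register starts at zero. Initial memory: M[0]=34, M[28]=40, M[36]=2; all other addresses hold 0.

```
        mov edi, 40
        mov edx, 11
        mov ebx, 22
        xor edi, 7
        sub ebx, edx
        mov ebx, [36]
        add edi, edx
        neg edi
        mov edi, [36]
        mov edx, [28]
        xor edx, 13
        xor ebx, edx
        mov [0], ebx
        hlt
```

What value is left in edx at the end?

mov edi, 40 → edi=40
mov edx, 11 → edx=11
mov ebx, 22 → ebx=22
xor edi, 7 → edi=40^7=47
sub ebx, edx → ebx=22-11=11
mov ebx, [36] → ebx=M[36]=2
add edi, edx → edi=47+11=58
neg edi → edi=-(58)=-58
mov edi, [36] → edi=M[36]=2
mov edx, [28] → edx=M[28]=40
xor edx, 13 → edx=40^13=37
xor ebx, edx → ebx=2^37=39
mov [0], ebx → M[0]=39
halt.

37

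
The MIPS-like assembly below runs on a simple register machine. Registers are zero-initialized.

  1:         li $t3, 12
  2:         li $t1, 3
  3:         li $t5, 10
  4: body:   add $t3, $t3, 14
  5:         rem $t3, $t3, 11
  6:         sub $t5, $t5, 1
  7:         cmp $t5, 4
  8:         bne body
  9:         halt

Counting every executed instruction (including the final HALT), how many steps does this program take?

li $t3, 12 → $t3=12
li $t1, 3 → $t1=3
li $t5, 10 → $t5=10
add $t3, $t3, 14 → $t3=12+14=26
rem $t3, $t3, 11 → $t3=26%11=4
sub $t5, $t5, 1 → $t5=10-1=9
cmp $t5, 4  (cmp 9,4)
bne body: taken
add $t3, $t3, 14 → $t3=4+14=18
rem $t3, $t3, 11 → $t3=18%11=7
sub $t5, $t5, 1 → $t5=9-1=8
cmp $t5, 4  (cmp 8,4)
bne body: taken
add $t3, $t3, 14 → $t3=7+14=21
rem $t3, $t3, 11 → $t3=21%11=10
sub $t5, $t5, 1 → $t5=8-1=7
cmp $t5, 4  (cmp 7,4)
bne body: taken
add $t3, $t3, 14 → $t3=10+14=24
rem $t3, $t3, 11 → $t3=24%11=2
sub $t5, $t5, 1 → $t5=7-1=6
cmp $t5, 4  (cmp 6,4)
bne body: taken
add $t3, $t3, 14 → $t3=2+14=16
rem $t3, $t3, 11 → $t3=16%11=5
sub $t5, $t5, 1 → $t5=6-1=5
cmp $t5, 4  (cmp 5,4)
bne body: taken
add $t3, $t3, 14 → $t3=5+14=19
rem $t3, $t3, 11 → $t3=19%11=8
sub $t5, $t5, 1 → $t5=5-1=4
cmp $t5, 4  (cmp 4,4)
bne body: not taken
halt.
Total executed instructions: 34.

34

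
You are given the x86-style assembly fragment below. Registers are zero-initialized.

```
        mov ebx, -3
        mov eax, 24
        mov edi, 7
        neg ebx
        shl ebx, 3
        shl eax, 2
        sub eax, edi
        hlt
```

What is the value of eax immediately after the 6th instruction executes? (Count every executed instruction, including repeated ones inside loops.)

96

after mov ebx, -3: ebx=-3
after mov eax, 24: eax=24
after mov edi, 7: edi=7
after neg ebx: ebx=-(-3)=3
after shl ebx, 3: ebx=3<<3=24
after shl eax, 2: eax=24<<2=96
After step 6: eax = 96.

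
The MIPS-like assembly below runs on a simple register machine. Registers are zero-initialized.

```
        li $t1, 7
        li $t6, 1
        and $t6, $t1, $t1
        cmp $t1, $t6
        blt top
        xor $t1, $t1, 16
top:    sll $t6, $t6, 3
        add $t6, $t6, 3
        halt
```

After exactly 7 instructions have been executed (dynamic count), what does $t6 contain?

li $t1, 7 → $t1=7
li $t6, 1 → $t6=1
and $t6, $t1, $t1 → $t6=7&7=7
cmp $t1, $t6  (cmp 7,7)
blt top: not taken
xor $t1, $t1, 16 → $t1=7^16=23
sll $t6, $t6, 3 → $t6=7<<3=56
After step 7: $t6 = 56.

56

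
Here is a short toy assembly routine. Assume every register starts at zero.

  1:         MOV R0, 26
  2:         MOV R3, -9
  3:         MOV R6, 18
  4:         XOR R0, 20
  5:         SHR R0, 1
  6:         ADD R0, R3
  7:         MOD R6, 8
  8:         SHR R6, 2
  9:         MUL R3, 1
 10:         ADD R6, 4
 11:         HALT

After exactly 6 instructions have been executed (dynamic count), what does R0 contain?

-2

after MOV R0, 26: R0=26
after MOV R3, -9: R3=-9
after MOV R6, 18: R6=18
after XOR R0, 20: R0=26^20=14
after SHR R0, 1: R0=14>>1=7
after ADD R0, R3: R0=7+(-9)=-2
After step 6: R0 = -2.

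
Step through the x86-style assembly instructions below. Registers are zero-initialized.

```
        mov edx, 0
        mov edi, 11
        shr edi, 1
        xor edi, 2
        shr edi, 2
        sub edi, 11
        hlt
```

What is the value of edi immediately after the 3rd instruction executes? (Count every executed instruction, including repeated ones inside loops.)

mov edx, 0 → edx=0
mov edi, 11 → edi=11
shr edi, 1 → edi=11>>1=5
After step 3: edi = 5.

5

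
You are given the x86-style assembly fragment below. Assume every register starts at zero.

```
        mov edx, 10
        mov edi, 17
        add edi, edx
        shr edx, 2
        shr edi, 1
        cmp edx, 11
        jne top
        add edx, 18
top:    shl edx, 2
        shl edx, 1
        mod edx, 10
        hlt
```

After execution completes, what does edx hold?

6

mov edx, 10 → edx=10
mov edi, 17 → edi=17
add edi, edx → edi=17+10=27
shr edx, 2 → edx=10>>2=2
shr edi, 1 → edi=27>>1=13
cmp edx, 11  (cmp 2,11)
jne top: taken
shl edx, 2 → edx=2<<2=8
shl edx, 1 → edx=8<<1=16
mod edx, 10 → edx=16%10=6
halt.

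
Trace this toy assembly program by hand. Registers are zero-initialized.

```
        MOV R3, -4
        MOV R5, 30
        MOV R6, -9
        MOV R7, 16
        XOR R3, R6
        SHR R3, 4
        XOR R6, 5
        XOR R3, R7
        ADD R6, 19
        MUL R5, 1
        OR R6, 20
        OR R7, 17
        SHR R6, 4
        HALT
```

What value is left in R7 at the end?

17

MOV R3, -4 → R3=-4
MOV R5, 30 → R5=30
MOV R6, -9 → R6=-9
MOV R7, 16 → R7=16
XOR R3, R6 → R3=(-4)^(-9)=11
SHR R3, 4 → R3=11>>4=0
XOR R6, 5 → R6=(-9)^5=-14
XOR R3, R7 → R3=0^16=16
ADD R6, 19 → R6=(-14)+19=5
MUL R5, 1 → R5=30*1=30
OR R6, 20 → R6=5|20=21
OR R7, 17 → R7=16|17=17
SHR R6, 4 → R6=21>>4=1
halt.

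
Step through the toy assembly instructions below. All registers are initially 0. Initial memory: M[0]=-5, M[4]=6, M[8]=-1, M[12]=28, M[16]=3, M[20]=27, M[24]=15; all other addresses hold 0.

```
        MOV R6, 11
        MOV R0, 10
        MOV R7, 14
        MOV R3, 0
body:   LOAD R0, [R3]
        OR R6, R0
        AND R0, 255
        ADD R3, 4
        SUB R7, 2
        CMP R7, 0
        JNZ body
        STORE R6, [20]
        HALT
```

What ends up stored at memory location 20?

after MOV R6, 11: R6=11
after MOV R0, 10: R0=10
after MOV R7, 14: R7=14
after MOV R3, 0: R3=0
after LOAD R0, [R3]: R0=M[0]=-5
after OR R6, R0: R6=11|(-5)=-5
after AND R0, 255: R0=(-5)&255=251
after ADD R3, 4: R3=0+4=4
after SUB R7, 2: R7=14-2=12
CMP R7, 0  (cmp 12,0)
JNZ body: taken
after LOAD R0, [R3]: R0=M[4]=6
after OR R6, R0: R6=(-5)|6=-1
after AND R0, 255: R0=6&255=6
after ADD R3, 4: R3=4+4=8
after SUB R7, 2: R7=12-2=10
CMP R7, 0  (cmp 10,0)
JNZ body: taken
after LOAD R0, [R3]: R0=M[8]=-1
after OR R6, R0: R6=(-1)|(-1)=-1
after AND R0, 255: R0=(-1)&255=255
after ADD R3, 4: R3=8+4=12
after SUB R7, 2: R7=10-2=8
CMP R7, 0  (cmp 8,0)
JNZ body: taken
after LOAD R0, [R3]: R0=M[12]=28
after OR R6, R0: R6=(-1)|28=-1
after AND R0, 255: R0=28&255=28
after ADD R3, 4: R3=12+4=16
after SUB R7, 2: R7=8-2=6
CMP R7, 0  (cmp 6,0)
JNZ body: taken
after LOAD R0, [R3]: R0=M[16]=3
after OR R6, R0: R6=(-1)|3=-1
after AND R0, 255: R0=3&255=3
after ADD R3, 4: R3=16+4=20
after SUB R7, 2: R7=6-2=4
CMP R7, 0  (cmp 4,0)
JNZ body: taken
after LOAD R0, [R3]: R0=M[20]=27
after OR R6, R0: R6=(-1)|27=-1
after AND R0, 255: R0=27&255=27
after ADD R3, 4: R3=20+4=24
after SUB R7, 2: R7=4-2=2
CMP R7, 0  (cmp 2,0)
JNZ body: taken
after LOAD R0, [R3]: R0=M[24]=15
after OR R6, R0: R6=(-1)|15=-1
after AND R0, 255: R0=15&255=15
after ADD R3, 4: R3=24+4=28
after SUB R7, 2: R7=2-2=0
CMP R7, 0  (cmp 0,0)
JNZ body: not taken
STORE R6, [20] → M[20]=-1
halt.

-1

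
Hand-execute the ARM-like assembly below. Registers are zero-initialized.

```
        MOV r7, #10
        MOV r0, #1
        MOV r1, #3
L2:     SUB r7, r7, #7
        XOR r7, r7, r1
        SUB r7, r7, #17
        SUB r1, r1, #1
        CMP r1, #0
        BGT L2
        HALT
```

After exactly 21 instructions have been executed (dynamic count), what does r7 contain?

-62

after MOV r7, #10: r7=10
after MOV r0, #1: r0=1
after MOV r1, #3: r1=3
after SUB r7, r7, #7: r7=10-7=3
after XOR r7, r7, r1: r7=3^3=0
after SUB r7, r7, #17: r7=0-17=-17
after SUB r1, r1, #1: r1=3-1=2
CMP r1, #0  (cmp 2,0)
BGT L2: taken
after SUB r7, r7, #7: r7=(-17)-7=-24
after XOR r7, r7, r1: r7=(-24)^2=-22
after SUB r7, r7, #17: r7=(-22)-17=-39
after SUB r1, r1, #1: r1=2-1=1
CMP r1, #0  (cmp 1,0)
BGT L2: taken
after SUB r7, r7, #7: r7=(-39)-7=-46
after XOR r7, r7, r1: r7=(-46)^1=-45
after SUB r7, r7, #17: r7=(-45)-17=-62
after SUB r1, r1, #1: r1=1-1=0
CMP r1, #0  (cmp 0,0)
BGT L2: not taken
After step 21: r7 = -62.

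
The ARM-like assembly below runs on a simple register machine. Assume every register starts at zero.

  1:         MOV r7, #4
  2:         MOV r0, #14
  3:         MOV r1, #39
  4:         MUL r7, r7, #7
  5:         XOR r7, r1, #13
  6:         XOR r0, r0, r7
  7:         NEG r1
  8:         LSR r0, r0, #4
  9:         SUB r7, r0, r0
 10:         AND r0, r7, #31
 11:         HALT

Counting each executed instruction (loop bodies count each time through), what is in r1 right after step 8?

after MOV r7, #4: r7=4
after MOV r0, #14: r0=14
after MOV r1, #39: r1=39
after MUL r7, r7, #7: r7=4*7=28
after XOR r7, r1, #13: r7=39^13=42
after XOR r0, r0, r7: r0=14^42=36
after NEG r1: r1=-(39)=-39
after LSR r0, r0, #4: r0=36>>4=2
After step 8: r1 = -39.

-39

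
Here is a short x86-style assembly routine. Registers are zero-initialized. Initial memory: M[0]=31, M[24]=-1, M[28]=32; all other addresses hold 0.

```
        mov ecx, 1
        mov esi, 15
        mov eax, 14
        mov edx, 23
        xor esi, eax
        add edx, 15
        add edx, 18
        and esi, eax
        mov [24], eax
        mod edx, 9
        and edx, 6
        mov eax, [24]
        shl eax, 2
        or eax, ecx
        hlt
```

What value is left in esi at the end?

0

mov ecx, 1 → ecx=1
mov esi, 15 → esi=15
mov eax, 14 → eax=14
mov edx, 23 → edx=23
xor esi, eax → esi=15^14=1
add edx, 15 → edx=23+15=38
add edx, 18 → edx=38+18=56
and esi, eax → esi=1&14=0
mov [24], eax → M[24]=14
mod edx, 9 → edx=56%9=2
and edx, 6 → edx=2&6=2
mov eax, [24] → eax=M[24]=14
shl eax, 2 → eax=14<<2=56
or eax, ecx → eax=56|1=57
halt.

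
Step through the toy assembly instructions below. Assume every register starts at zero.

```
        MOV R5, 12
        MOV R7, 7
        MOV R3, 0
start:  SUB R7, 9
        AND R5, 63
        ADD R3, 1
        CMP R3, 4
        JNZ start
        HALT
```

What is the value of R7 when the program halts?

MOV R5, 12 → R5=12
MOV R7, 7 → R7=7
MOV R3, 0 → R3=0
SUB R7, 9 → R7=7-9=-2
AND R5, 63 → R5=12&63=12
ADD R3, 1 → R3=0+1=1
CMP R3, 4  (cmp 1,4)
JNZ start: taken
SUB R7, 9 → R7=(-2)-9=-11
AND R5, 63 → R5=12&63=12
ADD R3, 1 → R3=1+1=2
CMP R3, 4  (cmp 2,4)
JNZ start: taken
SUB R7, 9 → R7=(-11)-9=-20
AND R5, 63 → R5=12&63=12
ADD R3, 1 → R3=2+1=3
CMP R3, 4  (cmp 3,4)
JNZ start: taken
SUB R7, 9 → R7=(-20)-9=-29
AND R5, 63 → R5=12&63=12
ADD R3, 1 → R3=3+1=4
CMP R3, 4  (cmp 4,4)
JNZ start: not taken
halt.

-29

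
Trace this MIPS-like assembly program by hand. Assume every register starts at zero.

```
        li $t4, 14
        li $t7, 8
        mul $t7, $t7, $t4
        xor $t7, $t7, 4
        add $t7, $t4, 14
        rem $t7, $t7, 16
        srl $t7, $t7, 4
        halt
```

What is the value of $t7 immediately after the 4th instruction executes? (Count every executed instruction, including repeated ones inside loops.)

after li $t4, 14: $t4=14
after li $t7, 8: $t7=8
after mul $t7, $t7, $t4: $t7=8*14=112
after xor $t7, $t7, 4: $t7=112^4=116
After step 4: $t7 = 116.

116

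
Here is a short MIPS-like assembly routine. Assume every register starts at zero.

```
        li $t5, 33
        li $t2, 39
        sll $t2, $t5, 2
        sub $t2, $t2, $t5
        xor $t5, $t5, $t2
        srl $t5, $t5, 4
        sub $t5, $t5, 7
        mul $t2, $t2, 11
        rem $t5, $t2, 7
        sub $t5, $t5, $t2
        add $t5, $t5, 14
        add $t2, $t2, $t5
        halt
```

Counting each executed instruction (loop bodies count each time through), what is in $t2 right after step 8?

1089

$t5=33
$t2=39
$t2=33<<2=132
$t2=132-33=99
$t5=33^99=66
$t5=66>>4=4
$t5=4-7=-3
$t2=99*11=1089
After step 8: $t2 = 1089.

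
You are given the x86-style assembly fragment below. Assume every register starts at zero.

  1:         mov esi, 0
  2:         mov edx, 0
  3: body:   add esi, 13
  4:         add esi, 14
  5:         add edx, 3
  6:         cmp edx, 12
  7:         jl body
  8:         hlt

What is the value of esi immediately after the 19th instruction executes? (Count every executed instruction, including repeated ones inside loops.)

after mov esi, 0: esi=0
after mov edx, 0: edx=0
after add esi, 13: esi=0+13=13
after add esi, 14: esi=13+14=27
after add edx, 3: edx=0+3=3
cmp edx, 12  (cmp 3,12)
jl body: taken
after add esi, 13: esi=27+13=40
after add esi, 14: esi=40+14=54
after add edx, 3: edx=3+3=6
cmp edx, 12  (cmp 6,12)
jl body: taken
after add esi, 13: esi=54+13=67
after add esi, 14: esi=67+14=81
after add edx, 3: edx=6+3=9
cmp edx, 12  (cmp 9,12)
jl body: taken
after add esi, 13: esi=81+13=94
after add esi, 14: esi=94+14=108
After step 19: esi = 108.

108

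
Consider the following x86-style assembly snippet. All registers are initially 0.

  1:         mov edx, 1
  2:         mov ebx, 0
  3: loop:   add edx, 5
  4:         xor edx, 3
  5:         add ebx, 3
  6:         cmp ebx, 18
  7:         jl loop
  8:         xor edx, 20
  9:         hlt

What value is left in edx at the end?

13

mov edx, 1 → edx=1
mov ebx, 0 → ebx=0
add edx, 5 → edx=1+5=6
xor edx, 3 → edx=6^3=5
add ebx, 3 → ebx=0+3=3
cmp ebx, 18  (cmp 3,18)
jl loop: taken
add edx, 5 → edx=5+5=10
xor edx, 3 → edx=10^3=9
add ebx, 3 → ebx=3+3=6
cmp ebx, 18  (cmp 6,18)
jl loop: taken
add edx, 5 → edx=9+5=14
xor edx, 3 → edx=14^3=13
add ebx, 3 → ebx=6+3=9
cmp ebx, 18  (cmp 9,18)
jl loop: taken
add edx, 5 → edx=13+5=18
xor edx, 3 → edx=18^3=17
add ebx, 3 → ebx=9+3=12
cmp ebx, 18  (cmp 12,18)
jl loop: taken
add edx, 5 → edx=17+5=22
xor edx, 3 → edx=22^3=21
add ebx, 3 → ebx=12+3=15
cmp ebx, 18  (cmp 15,18)
jl loop: taken
add edx, 5 → edx=21+5=26
xor edx, 3 → edx=26^3=25
add ebx, 3 → ebx=15+3=18
cmp ebx, 18  (cmp 18,18)
jl loop: not taken
xor edx, 20 → edx=25^20=13
halt.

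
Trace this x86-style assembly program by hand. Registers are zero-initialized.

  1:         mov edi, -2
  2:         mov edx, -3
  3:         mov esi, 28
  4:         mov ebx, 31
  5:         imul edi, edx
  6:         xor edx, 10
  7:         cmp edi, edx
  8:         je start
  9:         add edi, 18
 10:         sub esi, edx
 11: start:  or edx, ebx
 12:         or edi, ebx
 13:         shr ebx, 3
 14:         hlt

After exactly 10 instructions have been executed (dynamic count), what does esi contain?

37

after mov edi, -2: edi=-2
after mov edx, -3: edx=-3
after mov esi, 28: esi=28
after mov ebx, 31: ebx=31
after imul edi, edx: edi=(-2)*(-3)=6
after xor edx, 10: edx=(-3)^10=-9
cmp edi, edx  (cmp 6,-9)
je start: not taken
after add edi, 18: edi=6+18=24
after sub esi, edx: esi=28-(-9)=37
After step 10: esi = 37.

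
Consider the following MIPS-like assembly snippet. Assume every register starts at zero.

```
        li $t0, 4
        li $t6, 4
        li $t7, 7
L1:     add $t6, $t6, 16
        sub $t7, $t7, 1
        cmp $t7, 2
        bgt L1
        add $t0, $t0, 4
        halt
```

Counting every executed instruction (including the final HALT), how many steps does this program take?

after li $t0, 4: $t0=4
after li $t6, 4: $t6=4
after li $t7, 7: $t7=7
after add $t6, $t6, 16: $t6=4+16=20
after sub $t7, $t7, 1: $t7=7-1=6
cmp $t7, 2  (cmp 6,2)
bgt L1: taken
after add $t6, $t6, 16: $t6=20+16=36
after sub $t7, $t7, 1: $t7=6-1=5
cmp $t7, 2  (cmp 5,2)
bgt L1: taken
after add $t6, $t6, 16: $t6=36+16=52
after sub $t7, $t7, 1: $t7=5-1=4
cmp $t7, 2  (cmp 4,2)
bgt L1: taken
after add $t6, $t6, 16: $t6=52+16=68
after sub $t7, $t7, 1: $t7=4-1=3
cmp $t7, 2  (cmp 3,2)
bgt L1: taken
after add $t6, $t6, 16: $t6=68+16=84
after sub $t7, $t7, 1: $t7=3-1=2
cmp $t7, 2  (cmp 2,2)
bgt L1: not taken
after add $t0, $t0, 4: $t0=4+4=8
halt.
Total executed instructions: 25.

25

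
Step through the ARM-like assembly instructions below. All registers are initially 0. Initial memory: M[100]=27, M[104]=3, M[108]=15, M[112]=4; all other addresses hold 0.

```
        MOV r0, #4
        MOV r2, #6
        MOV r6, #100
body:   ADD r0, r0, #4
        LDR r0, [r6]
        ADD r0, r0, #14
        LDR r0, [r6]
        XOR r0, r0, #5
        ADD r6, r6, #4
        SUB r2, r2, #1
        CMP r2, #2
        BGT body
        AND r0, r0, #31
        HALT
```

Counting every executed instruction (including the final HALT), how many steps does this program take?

41

MOV r0, #4 → r0=4
MOV r2, #6 → r2=6
MOV r6, #100 → r6=100
ADD r0, r0, #4 → r0=4+4=8
LDR r0, [r6] → r0=M[100]=27
ADD r0, r0, #14 → r0=27+14=41
LDR r0, [r6] → r0=M[100]=27
XOR r0, r0, #5 → r0=27^5=30
ADD r6, r6, #4 → r6=100+4=104
SUB r2, r2, #1 → r2=6-1=5
CMP r2, #2  (cmp 5,2)
BGT body: taken
ADD r0, r0, #4 → r0=30+4=34
LDR r0, [r6] → r0=M[104]=3
ADD r0, r0, #14 → r0=3+14=17
LDR r0, [r6] → r0=M[104]=3
XOR r0, r0, #5 → r0=3^5=6
ADD r6, r6, #4 → r6=104+4=108
SUB r2, r2, #1 → r2=5-1=4
CMP r2, #2  (cmp 4,2)
BGT body: taken
ADD r0, r0, #4 → r0=6+4=10
LDR r0, [r6] → r0=M[108]=15
ADD r0, r0, #14 → r0=15+14=29
LDR r0, [r6] → r0=M[108]=15
XOR r0, r0, #5 → r0=15^5=10
ADD r6, r6, #4 → r6=108+4=112
SUB r2, r2, #1 → r2=4-1=3
CMP r2, #2  (cmp 3,2)
BGT body: taken
ADD r0, r0, #4 → r0=10+4=14
LDR r0, [r6] → r0=M[112]=4
ADD r0, r0, #14 → r0=4+14=18
LDR r0, [r6] → r0=M[112]=4
XOR r0, r0, #5 → r0=4^5=1
ADD r6, r6, #4 → r6=112+4=116
SUB r2, r2, #1 → r2=3-1=2
CMP r2, #2  (cmp 2,2)
BGT body: not taken
AND r0, r0, #31 → r0=1&31=1
halt.
Total executed instructions: 41.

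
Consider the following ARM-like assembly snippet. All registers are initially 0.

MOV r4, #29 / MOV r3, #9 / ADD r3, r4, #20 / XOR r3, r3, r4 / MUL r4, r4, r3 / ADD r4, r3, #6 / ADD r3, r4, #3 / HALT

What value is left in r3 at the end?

MOV r4, #29 → r4=29
MOV r3, #9 → r3=9
ADD r3, r4, #20 → r3=29+20=49
XOR r3, r3, r4 → r3=49^29=44
MUL r4, r4, r3 → r4=29*44=1276
ADD r4, r3, #6 → r4=44+6=50
ADD r3, r4, #3 → r3=50+3=53
halt.

53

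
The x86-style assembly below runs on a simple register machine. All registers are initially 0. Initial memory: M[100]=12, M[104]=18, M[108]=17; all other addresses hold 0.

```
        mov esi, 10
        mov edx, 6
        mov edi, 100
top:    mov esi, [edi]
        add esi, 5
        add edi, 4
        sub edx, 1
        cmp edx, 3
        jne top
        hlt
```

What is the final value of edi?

after mov esi, 10: esi=10
after mov edx, 6: edx=6
after mov edi, 100: edi=100
after mov esi, [edi]: esi=M[100]=12
after add esi, 5: esi=12+5=17
after add edi, 4: edi=100+4=104
after sub edx, 1: edx=6-1=5
cmp edx, 3  (cmp 5,3)
jne top: taken
after mov esi, [edi]: esi=M[104]=18
after add esi, 5: esi=18+5=23
after add edi, 4: edi=104+4=108
after sub edx, 1: edx=5-1=4
cmp edx, 3  (cmp 4,3)
jne top: taken
after mov esi, [edi]: esi=M[108]=17
after add esi, 5: esi=17+5=22
after add edi, 4: edi=108+4=112
after sub edx, 1: edx=4-1=3
cmp edx, 3  (cmp 3,3)
jne top: not taken
halt.

112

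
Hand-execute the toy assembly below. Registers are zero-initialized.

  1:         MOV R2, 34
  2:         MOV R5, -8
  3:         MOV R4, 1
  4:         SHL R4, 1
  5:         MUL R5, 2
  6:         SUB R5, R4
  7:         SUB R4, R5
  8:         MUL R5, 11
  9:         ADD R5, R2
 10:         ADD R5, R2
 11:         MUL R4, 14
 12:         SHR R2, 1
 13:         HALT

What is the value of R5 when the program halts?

-130

after MOV R2, 34: R2=34
after MOV R5, -8: R5=-8
after MOV R4, 1: R4=1
after SHL R4, 1: R4=1<<1=2
after MUL R5, 2: R5=(-8)*2=-16
after SUB R5, R4: R5=(-16)-2=-18
after SUB R4, R5: R4=2-(-18)=20
after MUL R5, 11: R5=(-18)*11=-198
after ADD R5, R2: R5=(-198)+34=-164
after ADD R5, R2: R5=(-164)+34=-130
after MUL R4, 14: R4=20*14=280
after SHR R2, 1: R2=34>>1=17
halt.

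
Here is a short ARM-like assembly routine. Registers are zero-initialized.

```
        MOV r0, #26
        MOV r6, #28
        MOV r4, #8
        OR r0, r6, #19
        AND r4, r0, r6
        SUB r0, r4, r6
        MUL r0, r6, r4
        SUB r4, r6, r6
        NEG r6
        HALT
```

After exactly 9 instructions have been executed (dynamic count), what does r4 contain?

MOV r0, #26 → r0=26
MOV r6, #28 → r6=28
MOV r4, #8 → r4=8
OR r0, r6, #19 → r0=28|19=31
AND r4, r0, r6 → r4=31&28=28
SUB r0, r4, r6 → r0=28-28=0
MUL r0, r6, r4 → r0=28*28=784
SUB r4, r6, r6 → r4=28-28=0
NEG r6 → r6=-(28)=-28
After step 9: r4 = 0.

0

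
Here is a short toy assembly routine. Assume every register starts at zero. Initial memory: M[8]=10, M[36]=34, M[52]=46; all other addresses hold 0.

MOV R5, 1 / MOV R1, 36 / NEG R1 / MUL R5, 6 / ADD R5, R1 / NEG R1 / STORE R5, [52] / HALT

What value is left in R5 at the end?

after MOV R5, 1: R5=1
after MOV R1, 36: R1=36
after NEG R1: R1=-(36)=-36
after MUL R5, 6: R5=1*6=6
after ADD R5, R1: R5=6+(-36)=-30
after NEG R1: R1=-(-36)=36
STORE R5, [52] → M[52]=-30
halt.

-30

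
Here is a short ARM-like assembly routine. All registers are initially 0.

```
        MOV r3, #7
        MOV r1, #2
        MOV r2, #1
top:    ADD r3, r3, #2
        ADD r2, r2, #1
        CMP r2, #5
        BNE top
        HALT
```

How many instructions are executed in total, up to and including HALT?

20

MOV r3, #7 → r3=7
MOV r1, #2 → r1=2
MOV r2, #1 → r2=1
ADD r3, r3, #2 → r3=7+2=9
ADD r2, r2, #1 → r2=1+1=2
CMP r2, #5  (cmp 2,5)
BNE top: taken
ADD r3, r3, #2 → r3=9+2=11
ADD r2, r2, #1 → r2=2+1=3
CMP r2, #5  (cmp 3,5)
BNE top: taken
ADD r3, r3, #2 → r3=11+2=13
ADD r2, r2, #1 → r2=3+1=4
CMP r2, #5  (cmp 4,5)
BNE top: taken
ADD r3, r3, #2 → r3=13+2=15
ADD r2, r2, #1 → r2=4+1=5
CMP r2, #5  (cmp 5,5)
BNE top: not taken
halt.
Total executed instructions: 20.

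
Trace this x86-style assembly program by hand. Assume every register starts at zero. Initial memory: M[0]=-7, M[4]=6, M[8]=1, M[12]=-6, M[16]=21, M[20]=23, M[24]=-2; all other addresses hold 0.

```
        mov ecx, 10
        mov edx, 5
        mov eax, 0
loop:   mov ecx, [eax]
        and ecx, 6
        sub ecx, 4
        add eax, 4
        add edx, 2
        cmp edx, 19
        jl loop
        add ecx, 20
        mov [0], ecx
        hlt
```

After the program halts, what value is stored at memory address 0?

22

mov ecx, 10 → ecx=10
mov edx, 5 → edx=5
mov eax, 0 → eax=0
mov ecx, [eax] → ecx=M[0]=-7
and ecx, 6 → ecx=(-7)&6=0
sub ecx, 4 → ecx=0-4=-4
add eax, 4 → eax=0+4=4
add edx, 2 → edx=5+2=7
cmp edx, 19  (cmp 7,19)
jl loop: taken
mov ecx, [eax] → ecx=M[4]=6
and ecx, 6 → ecx=6&6=6
sub ecx, 4 → ecx=6-4=2
add eax, 4 → eax=4+4=8
add edx, 2 → edx=7+2=9
cmp edx, 19  (cmp 9,19)
jl loop: taken
mov ecx, [eax] → ecx=M[8]=1
and ecx, 6 → ecx=1&6=0
sub ecx, 4 → ecx=0-4=-4
add eax, 4 → eax=8+4=12
add edx, 2 → edx=9+2=11
cmp edx, 19  (cmp 11,19)
jl loop: taken
mov ecx, [eax] → ecx=M[12]=-6
and ecx, 6 → ecx=(-6)&6=2
sub ecx, 4 → ecx=2-4=-2
add eax, 4 → eax=12+4=16
add edx, 2 → edx=11+2=13
cmp edx, 19  (cmp 13,19)
jl loop: taken
mov ecx, [eax] → ecx=M[16]=21
and ecx, 6 → ecx=21&6=4
sub ecx, 4 → ecx=4-4=0
add eax, 4 → eax=16+4=20
add edx, 2 → edx=13+2=15
cmp edx, 19  (cmp 15,19)
jl loop: taken
mov ecx, [eax] → ecx=M[20]=23
and ecx, 6 → ecx=23&6=6
sub ecx, 4 → ecx=6-4=2
add eax, 4 → eax=20+4=24
add edx, 2 → edx=15+2=17
cmp edx, 19  (cmp 17,19)
jl loop: taken
mov ecx, [eax] → ecx=M[24]=-2
and ecx, 6 → ecx=(-2)&6=6
sub ecx, 4 → ecx=6-4=2
add eax, 4 → eax=24+4=28
add edx, 2 → edx=17+2=19
cmp edx, 19  (cmp 19,19)
jl loop: not taken
add ecx, 20 → ecx=2+20=22
mov [0], ecx → M[0]=22
halt.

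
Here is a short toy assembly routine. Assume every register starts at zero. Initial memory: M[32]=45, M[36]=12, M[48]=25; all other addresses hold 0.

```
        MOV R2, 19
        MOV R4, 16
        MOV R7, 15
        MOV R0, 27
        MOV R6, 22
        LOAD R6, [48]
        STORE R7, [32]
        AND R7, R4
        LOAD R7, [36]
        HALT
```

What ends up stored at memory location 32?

15

MOV R2, 19 → R2=19
MOV R4, 16 → R4=16
MOV R7, 15 → R7=15
MOV R0, 27 → R0=27
MOV R6, 22 → R6=22
LOAD R6, [48] → R6=M[48]=25
STORE R7, [32] → M[32]=15
AND R7, R4 → R7=15&16=0
LOAD R7, [36] → R7=M[36]=12
halt.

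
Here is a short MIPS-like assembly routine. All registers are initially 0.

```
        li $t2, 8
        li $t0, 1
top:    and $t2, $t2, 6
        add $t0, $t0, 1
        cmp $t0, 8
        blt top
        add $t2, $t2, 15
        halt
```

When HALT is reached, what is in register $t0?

after li $t2, 8: $t2=8
after li $t0, 1: $t0=1
after and $t2, $t2, 6: $t2=8&6=0
after add $t0, $t0, 1: $t0=1+1=2
cmp $t0, 8  (cmp 2,8)
blt top: taken
after and $t2, $t2, 6: $t2=0&6=0
after add $t0, $t0, 1: $t0=2+1=3
cmp $t0, 8  (cmp 3,8)
blt top: taken
after and $t2, $t2, 6: $t2=0&6=0
after add $t0, $t0, 1: $t0=3+1=4
cmp $t0, 8  (cmp 4,8)
blt top: taken
after and $t2, $t2, 6: $t2=0&6=0
after add $t0, $t0, 1: $t0=4+1=5
cmp $t0, 8  (cmp 5,8)
blt top: taken
after and $t2, $t2, 6: $t2=0&6=0
after add $t0, $t0, 1: $t0=5+1=6
cmp $t0, 8  (cmp 6,8)
blt top: taken
after and $t2, $t2, 6: $t2=0&6=0
after add $t0, $t0, 1: $t0=6+1=7
cmp $t0, 8  (cmp 7,8)
blt top: taken
after and $t2, $t2, 6: $t2=0&6=0
after add $t0, $t0, 1: $t0=7+1=8
cmp $t0, 8  (cmp 8,8)
blt top: not taken
after add $t2, $t2, 15: $t2=0+15=15
halt.

8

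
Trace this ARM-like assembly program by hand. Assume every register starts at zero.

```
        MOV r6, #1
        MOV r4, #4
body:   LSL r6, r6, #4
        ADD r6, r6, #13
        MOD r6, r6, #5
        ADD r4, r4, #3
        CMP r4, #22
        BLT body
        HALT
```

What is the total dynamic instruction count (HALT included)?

MOV r6, #1 → r6=1
MOV r4, #4 → r4=4
LSL r6, r6, #4 → r6=1<<4=16
ADD r6, r6, #13 → r6=16+13=29
MOD r6, r6, #5 → r6=29%5=4
ADD r4, r4, #3 → r4=4+3=7
CMP r4, #22  (cmp 7,22)
BLT body: taken
LSL r6, r6, #4 → r6=4<<4=64
ADD r6, r6, #13 → r6=64+13=77
MOD r6, r6, #5 → r6=77%5=2
ADD r4, r4, #3 → r4=7+3=10
CMP r4, #22  (cmp 10,22)
BLT body: taken
LSL r6, r6, #4 → r6=2<<4=32
ADD r6, r6, #13 → r6=32+13=45
MOD r6, r6, #5 → r6=45%5=0
ADD r4, r4, #3 → r4=10+3=13
CMP r4, #22  (cmp 13,22)
BLT body: taken
LSL r6, r6, #4 → r6=0<<4=0
ADD r6, r6, #13 → r6=0+13=13
MOD r6, r6, #5 → r6=13%5=3
ADD r4, r4, #3 → r4=13+3=16
CMP r4, #22  (cmp 16,22)
BLT body: taken
LSL r6, r6, #4 → r6=3<<4=48
ADD r6, r6, #13 → r6=48+13=61
MOD r6, r6, #5 → r6=61%5=1
ADD r4, r4, #3 → r4=16+3=19
CMP r4, #22  (cmp 19,22)
BLT body: taken
LSL r6, r6, #4 → r6=1<<4=16
ADD r6, r6, #13 → r6=16+13=29
MOD r6, r6, #5 → r6=29%5=4
ADD r4, r4, #3 → r4=19+3=22
CMP r4, #22  (cmp 22,22)
BLT body: not taken
halt.
Total executed instructions: 39.

39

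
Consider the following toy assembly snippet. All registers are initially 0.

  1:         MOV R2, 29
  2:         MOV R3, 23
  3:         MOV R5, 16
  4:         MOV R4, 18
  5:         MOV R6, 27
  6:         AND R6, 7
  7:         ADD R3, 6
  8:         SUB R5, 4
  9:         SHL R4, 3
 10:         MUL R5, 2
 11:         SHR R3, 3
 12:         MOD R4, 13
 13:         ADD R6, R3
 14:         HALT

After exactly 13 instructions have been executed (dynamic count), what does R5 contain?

R2=29
R3=23
R5=16
R4=18
R6=27
R6=27&7=3
R3=23+6=29
R5=16-4=12
R4=18<<3=144
R5=12*2=24
R3=29>>3=3
R4=144%13=1
R6=3+3=6
After step 13: R5 = 24.

24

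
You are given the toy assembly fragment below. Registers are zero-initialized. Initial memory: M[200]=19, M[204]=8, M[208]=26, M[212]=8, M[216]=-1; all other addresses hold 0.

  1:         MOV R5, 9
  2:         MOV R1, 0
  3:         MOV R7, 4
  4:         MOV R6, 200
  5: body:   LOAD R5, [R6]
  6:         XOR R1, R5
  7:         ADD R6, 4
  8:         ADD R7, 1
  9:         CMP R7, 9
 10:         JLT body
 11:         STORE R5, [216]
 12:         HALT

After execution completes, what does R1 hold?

after MOV R5, 9: R5=9
after MOV R1, 0: R1=0
after MOV R7, 4: R7=4
after MOV R6, 200: R6=200
after LOAD R5, [R6]: R5=M[200]=19
after XOR R1, R5: R1=0^19=19
after ADD R6, 4: R6=200+4=204
after ADD R7, 1: R7=4+1=5
CMP R7, 9  (cmp 5,9)
JLT body: taken
after LOAD R5, [R6]: R5=M[204]=8
after XOR R1, R5: R1=19^8=27
after ADD R6, 4: R6=204+4=208
after ADD R7, 1: R7=5+1=6
CMP R7, 9  (cmp 6,9)
JLT body: taken
after LOAD R5, [R6]: R5=M[208]=26
after XOR R1, R5: R1=27^26=1
after ADD R6, 4: R6=208+4=212
after ADD R7, 1: R7=6+1=7
CMP R7, 9  (cmp 7,9)
JLT body: taken
after LOAD R5, [R6]: R5=M[212]=8
after XOR R1, R5: R1=1^8=9
after ADD R6, 4: R6=212+4=216
after ADD R7, 1: R7=7+1=8
CMP R7, 9  (cmp 8,9)
JLT body: taken
after LOAD R5, [R6]: R5=M[216]=-1
after XOR R1, R5: R1=9^(-1)=-10
after ADD R6, 4: R6=216+4=220
after ADD R7, 1: R7=8+1=9
CMP R7, 9  (cmp 9,9)
JLT body: not taken
STORE R5, [216] → M[216]=-1
halt.

-10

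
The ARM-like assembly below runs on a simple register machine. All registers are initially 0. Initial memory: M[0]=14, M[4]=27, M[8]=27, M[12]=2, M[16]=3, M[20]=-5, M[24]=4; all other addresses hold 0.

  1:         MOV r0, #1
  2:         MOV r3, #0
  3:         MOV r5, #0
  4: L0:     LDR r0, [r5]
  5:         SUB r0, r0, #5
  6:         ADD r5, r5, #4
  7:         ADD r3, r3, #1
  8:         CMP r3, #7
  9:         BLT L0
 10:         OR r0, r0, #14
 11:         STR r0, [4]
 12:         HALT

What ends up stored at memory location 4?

r0=1
r3=0
r5=0
r0=M[0]=14
r0=14-5=9
r5=0+4=4
r3=0+1=1
CMP r3, #7  (cmp 1,7)
BLT L0: taken
r0=M[4]=27
r0=27-5=22
r5=4+4=8
r3=1+1=2
CMP r3, #7  (cmp 2,7)
BLT L0: taken
r0=M[8]=27
r0=27-5=22
r5=8+4=12
r3=2+1=3
CMP r3, #7  (cmp 3,7)
BLT L0: taken
r0=M[12]=2
r0=2-5=-3
r5=12+4=16
r3=3+1=4
CMP r3, #7  (cmp 4,7)
BLT L0: taken
r0=M[16]=3
r0=3-5=-2
r5=16+4=20
r3=4+1=5
CMP r3, #7  (cmp 5,7)
BLT L0: taken
r0=M[20]=-5
r0=(-5)-5=-10
r5=20+4=24
r3=5+1=6
CMP r3, #7  (cmp 6,7)
BLT L0: taken
r0=M[24]=4
r0=4-5=-1
r5=24+4=28
r3=6+1=7
CMP r3, #7  (cmp 7,7)
BLT L0: not taken
r0=(-1)|14=-1
STR r0, [4] → M[4]=-1
halt.

-1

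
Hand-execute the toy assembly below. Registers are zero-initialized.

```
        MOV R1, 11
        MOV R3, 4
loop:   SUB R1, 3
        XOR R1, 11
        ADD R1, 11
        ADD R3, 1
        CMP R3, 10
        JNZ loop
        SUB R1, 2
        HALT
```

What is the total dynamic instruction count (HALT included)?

R1=11
R3=4
R1=11-3=8
R1=8^11=3
R1=3+11=14
R3=4+1=5
CMP R3, 10  (cmp 5,10)
JNZ loop: taken
R1=14-3=11
R1=11^11=0
R1=0+11=11
R3=5+1=6
CMP R3, 10  (cmp 6,10)
JNZ loop: taken
R1=11-3=8
R1=8^11=3
R1=3+11=14
R3=6+1=7
CMP R3, 10  (cmp 7,10)
JNZ loop: taken
R1=14-3=11
R1=11^11=0
R1=0+11=11
R3=7+1=8
CMP R3, 10  (cmp 8,10)
JNZ loop: taken
R1=11-3=8
R1=8^11=3
R1=3+11=14
R3=8+1=9
CMP R3, 10  (cmp 9,10)
JNZ loop: taken
R1=14-3=11
R1=11^11=0
R1=0+11=11
R3=9+1=10
CMP R3, 10  (cmp 10,10)
JNZ loop: not taken
R1=11-2=9
halt.
Total executed instructions: 40.

40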